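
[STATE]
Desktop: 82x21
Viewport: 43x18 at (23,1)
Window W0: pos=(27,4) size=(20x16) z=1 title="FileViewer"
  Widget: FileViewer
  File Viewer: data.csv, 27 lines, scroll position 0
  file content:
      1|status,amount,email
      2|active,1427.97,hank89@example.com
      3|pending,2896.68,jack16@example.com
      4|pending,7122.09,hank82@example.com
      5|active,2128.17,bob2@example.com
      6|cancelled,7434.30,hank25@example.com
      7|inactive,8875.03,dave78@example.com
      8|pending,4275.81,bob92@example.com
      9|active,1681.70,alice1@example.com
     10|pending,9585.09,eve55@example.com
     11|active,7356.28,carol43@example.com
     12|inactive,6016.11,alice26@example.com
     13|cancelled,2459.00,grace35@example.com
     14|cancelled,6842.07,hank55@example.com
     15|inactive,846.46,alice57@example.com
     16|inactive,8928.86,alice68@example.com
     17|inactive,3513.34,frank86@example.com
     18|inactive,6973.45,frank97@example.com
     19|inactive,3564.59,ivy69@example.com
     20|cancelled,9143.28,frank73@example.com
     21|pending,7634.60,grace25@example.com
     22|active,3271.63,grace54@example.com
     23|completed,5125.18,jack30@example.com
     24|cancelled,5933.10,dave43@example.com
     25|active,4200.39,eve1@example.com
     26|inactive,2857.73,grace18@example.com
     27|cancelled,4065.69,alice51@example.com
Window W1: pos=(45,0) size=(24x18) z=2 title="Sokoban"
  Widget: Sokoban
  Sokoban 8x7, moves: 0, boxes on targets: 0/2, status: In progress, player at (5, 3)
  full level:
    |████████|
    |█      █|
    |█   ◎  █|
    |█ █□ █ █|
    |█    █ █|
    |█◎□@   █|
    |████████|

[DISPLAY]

                      ┃ Sokoban            
                      ┠────────────────────
                      ┃████████            
    ┏━━━━━━━━━━━━━━━━━┃█      █            
    ┃ FileViewer      ┃█   ◎  █            
    ┠─────────────────┃█ █□ █ █            
    ┃status,amount,ema┃█    █ █            
    ┃active,1427.97,ha┃█◎□@   █            
    ┃pending,2896.68,j┃████████            
    ┃pending,7122.09,h┃Moves: 0  0/2       
    ┃active,2128.17,bo┃                    
    ┃cancelled,7434.30┃                    
    ┃inactive,8875.03,┃                    
    ┃pending,4275.81,b┃                    
    ┃active,1681.70,al┃                    
    ┃pending,9585.09,e┃                    
    ┃active,7356.28,ca┗━━━━━━━━━━━━━━━━━━━━
    ┃inactive,6016.11,▼┃                   


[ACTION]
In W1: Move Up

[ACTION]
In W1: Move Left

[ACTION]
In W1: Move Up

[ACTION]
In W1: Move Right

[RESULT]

                      ┃ Sokoban            
                      ┠────────────────────
                      ┃████████            
    ┏━━━━━━━━━━━━━━━━━┃█      █            
    ┃ FileViewer      ┃█   ◎  █            
    ┠─────────────────┃█ █□ █ █            
    ┃status,amount,ema┃█  @ █ █            
    ┃active,1427.97,ha┃█◎□    █            
    ┃pending,2896.68,j┃████████            
    ┃pending,7122.09,h┃Moves: 3  0/2       
    ┃active,2128.17,bo┃                    
    ┃cancelled,7434.30┃                    
    ┃inactive,8875.03,┃                    
    ┃pending,4275.81,b┃                    
    ┃active,1681.70,al┃                    
    ┃pending,9585.09,e┃                    
    ┃active,7356.28,ca┗━━━━━━━━━━━━━━━━━━━━
    ┃inactive,6016.11,▼┃                   


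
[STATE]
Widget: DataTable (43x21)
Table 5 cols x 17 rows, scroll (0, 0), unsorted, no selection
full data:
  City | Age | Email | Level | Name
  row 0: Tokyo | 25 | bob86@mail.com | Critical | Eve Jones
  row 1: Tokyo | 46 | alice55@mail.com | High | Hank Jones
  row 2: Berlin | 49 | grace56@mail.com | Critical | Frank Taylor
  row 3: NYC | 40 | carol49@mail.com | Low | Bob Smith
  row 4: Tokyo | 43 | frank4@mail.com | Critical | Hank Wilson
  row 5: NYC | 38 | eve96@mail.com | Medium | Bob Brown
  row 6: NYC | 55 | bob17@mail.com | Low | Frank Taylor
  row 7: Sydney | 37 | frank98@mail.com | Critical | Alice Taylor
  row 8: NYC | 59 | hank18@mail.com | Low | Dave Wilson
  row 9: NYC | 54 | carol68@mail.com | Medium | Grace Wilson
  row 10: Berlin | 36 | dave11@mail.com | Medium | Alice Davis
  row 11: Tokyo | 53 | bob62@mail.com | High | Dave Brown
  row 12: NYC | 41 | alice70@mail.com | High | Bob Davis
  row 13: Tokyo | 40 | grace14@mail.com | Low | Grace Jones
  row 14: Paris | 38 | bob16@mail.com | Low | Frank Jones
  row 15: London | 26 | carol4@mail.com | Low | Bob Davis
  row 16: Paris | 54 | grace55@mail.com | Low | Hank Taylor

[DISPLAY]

City  │Age│Email           │Level   │Name  
──────┼───┼────────────────┼────────┼──────
Tokyo │25 │bob86@mail.com  │Critical│Eve Jo
Tokyo │46 │alice55@mail.com│High    │Hank J
Berlin│49 │grace56@mail.com│Critical│Frank 
NYC   │40 │carol49@mail.com│Low     │Bob Sm
Tokyo │43 │frank4@mail.com │Critical│Hank W
NYC   │38 │eve96@mail.com  │Medium  │Bob Br
NYC   │55 │bob17@mail.com  │Low     │Frank 
Sydney│37 │frank98@mail.com│Critical│Alice 
NYC   │59 │hank18@mail.com │Low     │Dave W
NYC   │54 │carol68@mail.com│Medium  │Grace 
Berlin│36 │dave11@mail.com │Medium  │Alice 
Tokyo │53 │bob62@mail.com  │High    │Dave B
NYC   │41 │alice70@mail.com│High    │Bob Da
Tokyo │40 │grace14@mail.com│Low     │Grace 
Paris │38 │bob16@mail.com  │Low     │Frank 
London│26 │carol4@mail.com │Low     │Bob Da
Paris │54 │grace55@mail.com│Low     │Hank T
                                           
                                           


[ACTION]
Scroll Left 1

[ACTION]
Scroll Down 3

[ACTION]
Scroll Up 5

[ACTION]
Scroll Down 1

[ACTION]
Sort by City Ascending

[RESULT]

City ▲│Age│Email           │Level   │Name  
──────┼───┼────────────────┼────────┼──────
Berlin│49 │grace56@mail.com│Critical│Frank 
Berlin│36 │dave11@mail.com │Medium  │Alice 
London│26 │carol4@mail.com │Low     │Bob Da
NYC   │40 │carol49@mail.com│Low     │Bob Sm
NYC   │38 │eve96@mail.com  │Medium  │Bob Br
NYC   │55 │bob17@mail.com  │Low     │Frank 
NYC   │59 │hank18@mail.com │Low     │Dave W
NYC   │54 │carol68@mail.com│Medium  │Grace 
NYC   │41 │alice70@mail.com│High    │Bob Da
Paris │38 │bob16@mail.com  │Low     │Frank 
Paris │54 │grace55@mail.com│Low     │Hank T
Sydney│37 │frank98@mail.com│Critical│Alice 
Tokyo │25 │bob86@mail.com  │Critical│Eve Jo
Tokyo │46 │alice55@mail.com│High    │Hank J
Tokyo │43 │frank4@mail.com │Critical│Hank W
Tokyo │53 │bob62@mail.com  │High    │Dave B
Tokyo │40 │grace14@mail.com│Low     │Grace 
                                           
                                           


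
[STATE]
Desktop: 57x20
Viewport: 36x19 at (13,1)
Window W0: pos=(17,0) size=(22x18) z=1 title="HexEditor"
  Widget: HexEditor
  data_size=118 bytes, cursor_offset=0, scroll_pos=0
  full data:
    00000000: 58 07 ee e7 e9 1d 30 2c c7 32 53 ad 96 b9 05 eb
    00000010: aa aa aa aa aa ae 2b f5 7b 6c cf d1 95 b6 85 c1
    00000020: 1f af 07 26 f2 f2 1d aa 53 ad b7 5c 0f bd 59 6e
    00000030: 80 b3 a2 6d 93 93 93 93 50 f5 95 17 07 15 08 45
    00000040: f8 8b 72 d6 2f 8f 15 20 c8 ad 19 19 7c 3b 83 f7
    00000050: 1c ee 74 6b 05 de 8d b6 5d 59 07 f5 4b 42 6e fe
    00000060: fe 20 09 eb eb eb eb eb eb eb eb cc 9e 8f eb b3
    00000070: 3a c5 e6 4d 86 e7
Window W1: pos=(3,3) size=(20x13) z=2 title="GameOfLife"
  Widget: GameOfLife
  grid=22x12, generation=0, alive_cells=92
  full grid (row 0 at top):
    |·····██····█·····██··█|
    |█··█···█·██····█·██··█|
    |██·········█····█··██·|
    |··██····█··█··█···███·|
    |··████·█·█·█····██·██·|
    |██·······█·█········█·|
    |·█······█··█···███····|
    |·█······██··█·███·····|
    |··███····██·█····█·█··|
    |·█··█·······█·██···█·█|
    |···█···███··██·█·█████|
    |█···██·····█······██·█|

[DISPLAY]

    ┃ HexEditor          ┃          
    ┠────────────────────┨          
━━━━━━━━━┓000  58 07 ee e┃          
fe       ┃010  aa aa aa a┃          
─────────┨020  1f af 07 2┃          
         ┃030  80 b3 a2 6┃          
█····█··█┃040  f8 8b 72 d┃          
█··█···██┃050  1c ee 74 6┃          
█····██·█┃060  fe 20 09 e┃          
█········┃070  3a c5 e6 4┃          
█···███··┃               ┃          
·█·███···┃               ┃          
·█····█·█┃               ┃          
·█·██···█┃               ┃          
━━━━━━━━━┛               ┃          
    ┃                    ┃          
    ┗━━━━━━━━━━━━━━━━━━━━┛          
                                    
                                    


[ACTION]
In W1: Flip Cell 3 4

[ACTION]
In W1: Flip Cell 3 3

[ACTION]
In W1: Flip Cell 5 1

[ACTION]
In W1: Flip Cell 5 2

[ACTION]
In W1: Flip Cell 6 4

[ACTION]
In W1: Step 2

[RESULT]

    ┃ HexEditor          ┃          
    ┠────────────────────┨          
━━━━━━━━━┓000  58 07 ee e┃          
fe       ┃010  aa aa aa a┃          
─────────┨020  1f af 07 2┃          
         ┃030  80 b3 a2 6┃          
····██···┃040  f8 8b 72 d┃          
····█·█··┃050  1c ee 74 6┃          
··█·█·███┃060  fe 20 09 e┃          
·····████┃070  3a c5 e6 4┃          
···██·█··┃               ┃          
···█··███┃               ┃          
·█··█·███┃               ┃          
···██·██·┃               ┃          
━━━━━━━━━┛               ┃          
    ┃                    ┃          
    ┗━━━━━━━━━━━━━━━━━━━━┛          
                                    
                                    


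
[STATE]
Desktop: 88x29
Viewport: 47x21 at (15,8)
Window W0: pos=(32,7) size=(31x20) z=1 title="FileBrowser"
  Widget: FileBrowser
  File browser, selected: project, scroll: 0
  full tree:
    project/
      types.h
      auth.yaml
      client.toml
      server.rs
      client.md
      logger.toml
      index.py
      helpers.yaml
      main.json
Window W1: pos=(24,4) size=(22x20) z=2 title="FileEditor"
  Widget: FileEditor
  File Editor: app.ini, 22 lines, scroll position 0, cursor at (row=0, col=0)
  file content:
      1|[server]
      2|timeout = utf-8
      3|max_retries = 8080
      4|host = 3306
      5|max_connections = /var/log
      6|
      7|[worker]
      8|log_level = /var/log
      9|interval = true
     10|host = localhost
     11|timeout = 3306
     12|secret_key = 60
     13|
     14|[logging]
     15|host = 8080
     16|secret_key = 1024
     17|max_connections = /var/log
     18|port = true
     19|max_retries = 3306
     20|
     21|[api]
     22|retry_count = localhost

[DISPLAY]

         ┃timeout = utf-8    █┃                
         ┃max_retries = 8080 ░┃────────────────
         ┃host = 3306        ░┃/               
         ┃max_connections = /░┃                
         ┃                   ░┃                
         ┃[worker]           ░┃ml              
         ┃log_level = /var/lo░┃                
         ┃interval = true    ░┃                
         ┃host = localhost   ░┃ml              
         ┃timeout = 3306     ░┃                
         ┃secret_key = 60    ░┃aml             
         ┃                   ░┃                
         ┃[logging]          ░┃                
         ┃host = 8080        ░┃                
         ┃secret_key = 1024  ▼┃                
         ┗━━━━━━━━━━━━━━━━━━━━┛                
                 ┃                             
                 ┃                             
                 ┗━━━━━━━━━━━━━━━━━━━━━━━━━━━━━
                                               
                                               


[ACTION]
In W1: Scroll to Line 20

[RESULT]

         ┃log_level = /var/lo░┃                
         ┃interval = true    ░┃────────────────
         ┃host = localhost   ░┃/               
         ┃timeout = 3306     ░┃                
         ┃secret_key = 60    ░┃                
         ┃                   ░┃ml              
         ┃[logging]          ░┃                
         ┃host = 8080        ░┃                
         ┃secret_key = 1024  ░┃ml              
         ┃max_connections = /░┃                
         ┃port = true        ░┃aml             
         ┃max_retries = 3306 ░┃                
         ┃                   ░┃                
         ┃[api]              █┃                
         ┃retry_count = local▼┃                
         ┗━━━━━━━━━━━━━━━━━━━━┛                
                 ┃                             
                 ┃                             
                 ┗━━━━━━━━━━━━━━━━━━━━━━━━━━━━━
                                               
                                               


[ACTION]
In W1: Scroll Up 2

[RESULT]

         ┃                   ░┃                
         ┃[worker]           ░┃────────────────
         ┃log_level = /var/lo░┃/               
         ┃interval = true    ░┃                
         ┃host = localhost   ░┃                
         ┃timeout = 3306     ░┃ml              
         ┃secret_key = 60    ░┃                
         ┃                   ░┃                
         ┃[logging]          ░┃ml              
         ┃host = 8080        █┃                
         ┃secret_key = 1024  ░┃aml             
         ┃max_connections = /░┃                
         ┃port = true        ░┃                
         ┃max_retries = 3306 ░┃                
         ┃                   ▼┃                
         ┗━━━━━━━━━━━━━━━━━━━━┛                
                 ┃                             
                 ┃                             
                 ┗━━━━━━━━━━━━━━━━━━━━━━━━━━━━━
                                               
                                               


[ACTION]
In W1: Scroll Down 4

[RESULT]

         ┃log_level = /var/lo░┃                
         ┃interval = true    ░┃────────────────
         ┃host = localhost   ░┃/               
         ┃timeout = 3306     ░┃                
         ┃secret_key = 60    ░┃                
         ┃                   ░┃ml              
         ┃[logging]          ░┃                
         ┃host = 8080        ░┃                
         ┃secret_key = 1024  ░┃ml              
         ┃max_connections = /░┃                
         ┃port = true        ░┃aml             
         ┃max_retries = 3306 ░┃                
         ┃                   ░┃                
         ┃[api]              █┃                
         ┃retry_count = local▼┃                
         ┗━━━━━━━━━━━━━━━━━━━━┛                
                 ┃                             
                 ┃                             
                 ┗━━━━━━━━━━━━━━━━━━━━━━━━━━━━━
                                               
                                               


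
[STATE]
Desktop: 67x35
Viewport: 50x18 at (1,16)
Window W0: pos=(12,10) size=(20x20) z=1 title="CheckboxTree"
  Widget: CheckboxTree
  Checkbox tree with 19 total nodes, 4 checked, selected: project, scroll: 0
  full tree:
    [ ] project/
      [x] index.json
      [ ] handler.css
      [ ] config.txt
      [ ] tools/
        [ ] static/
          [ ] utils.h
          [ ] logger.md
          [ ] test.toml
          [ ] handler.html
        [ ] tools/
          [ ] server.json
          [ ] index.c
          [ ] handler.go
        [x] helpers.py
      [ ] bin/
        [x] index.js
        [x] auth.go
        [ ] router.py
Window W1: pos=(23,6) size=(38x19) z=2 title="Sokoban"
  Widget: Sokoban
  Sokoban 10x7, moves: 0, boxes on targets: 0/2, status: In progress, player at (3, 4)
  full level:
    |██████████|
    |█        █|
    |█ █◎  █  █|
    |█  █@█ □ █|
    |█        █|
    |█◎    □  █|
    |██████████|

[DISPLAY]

           ┃   [ ] con┃Moves: 0  0/2              
           ┃   [-] too┃                           
           ┃     [ ] s┃                           
           ┃       [ ]┃                           
           ┃       [ ]┃                           
           ┃       [ ]┃                           
           ┃       [ ]┃                           
           ┃     [ ] t┃                           
           ┃       [ ]┗━━━━━━━━━━━━━━━━━━━━━━━━━━━
           ┃       [ ] index.c┃                   
           ┃       [ ] handler┃                   
           ┃     [x] helpers.p┃                   
           ┃   [-] bin/       ┃                   
           ┗━━━━━━━━━━━━━━━━━━┛                   
                                                  
                                                  
                                                  
                                                  


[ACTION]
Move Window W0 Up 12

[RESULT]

           ┃       [ ]┃Moves: 0  0/2              
           ┃     [x] h┃                           
           ┃   [-] bin┃                           
           ┗━━━━━━━━━━┃                           
                      ┃                           
                      ┃                           
                      ┃                           
                      ┃                           
                      ┗━━━━━━━━━━━━━━━━━━━━━━━━━━━
                                                  
                                                  
                                                  
                                                  
                                                  
                                                  
                                                  
                                                  
                                                  


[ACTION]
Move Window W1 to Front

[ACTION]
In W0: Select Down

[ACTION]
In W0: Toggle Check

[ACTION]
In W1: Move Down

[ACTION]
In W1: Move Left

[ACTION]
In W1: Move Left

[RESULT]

           ┃       [ ]┃Moves: 3  0/2              
           ┃     [x] h┃                           
           ┃   [-] bin┃                           
           ┗━━━━━━━━━━┃                           
                      ┃                           
                      ┃                           
                      ┃                           
                      ┃                           
                      ┗━━━━━━━━━━━━━━━━━━━━━━━━━━━
                                                  
                                                  
                                                  
                                                  
                                                  
                                                  
                                                  
                                                  
                                                  


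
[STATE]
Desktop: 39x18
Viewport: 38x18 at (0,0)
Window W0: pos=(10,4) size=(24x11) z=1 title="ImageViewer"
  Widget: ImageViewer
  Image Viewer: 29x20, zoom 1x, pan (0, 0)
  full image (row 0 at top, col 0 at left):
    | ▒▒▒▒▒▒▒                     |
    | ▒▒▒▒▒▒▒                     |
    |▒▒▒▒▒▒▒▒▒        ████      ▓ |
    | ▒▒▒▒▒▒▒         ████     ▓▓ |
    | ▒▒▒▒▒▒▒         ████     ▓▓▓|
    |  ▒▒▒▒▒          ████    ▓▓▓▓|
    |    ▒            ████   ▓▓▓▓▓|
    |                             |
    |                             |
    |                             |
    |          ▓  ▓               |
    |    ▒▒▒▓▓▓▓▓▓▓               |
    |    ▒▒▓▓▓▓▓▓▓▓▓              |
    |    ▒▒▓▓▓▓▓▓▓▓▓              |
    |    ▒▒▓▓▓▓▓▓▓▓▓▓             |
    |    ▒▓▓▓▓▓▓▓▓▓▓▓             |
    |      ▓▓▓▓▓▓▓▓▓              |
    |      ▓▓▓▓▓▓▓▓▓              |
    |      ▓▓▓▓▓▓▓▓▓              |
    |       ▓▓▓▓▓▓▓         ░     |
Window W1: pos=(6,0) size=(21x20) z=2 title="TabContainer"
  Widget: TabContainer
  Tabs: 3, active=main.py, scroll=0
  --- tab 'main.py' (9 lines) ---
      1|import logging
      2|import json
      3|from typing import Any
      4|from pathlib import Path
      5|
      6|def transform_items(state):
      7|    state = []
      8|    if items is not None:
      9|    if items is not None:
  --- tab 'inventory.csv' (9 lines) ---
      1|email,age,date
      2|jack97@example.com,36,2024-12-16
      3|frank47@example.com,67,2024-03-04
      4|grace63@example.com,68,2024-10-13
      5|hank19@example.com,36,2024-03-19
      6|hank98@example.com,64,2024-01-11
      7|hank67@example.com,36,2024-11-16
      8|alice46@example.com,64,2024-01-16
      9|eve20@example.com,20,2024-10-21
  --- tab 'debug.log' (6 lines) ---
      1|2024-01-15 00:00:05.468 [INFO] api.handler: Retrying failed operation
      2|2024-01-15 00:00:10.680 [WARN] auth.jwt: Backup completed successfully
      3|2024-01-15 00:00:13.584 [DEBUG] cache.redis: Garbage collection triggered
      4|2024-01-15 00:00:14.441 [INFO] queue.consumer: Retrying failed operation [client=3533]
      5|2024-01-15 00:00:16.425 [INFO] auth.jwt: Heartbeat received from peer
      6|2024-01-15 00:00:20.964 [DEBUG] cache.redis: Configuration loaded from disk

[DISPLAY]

      ┏━━━━━━━━━━━━━━━━━━━┓           
      ┃ TabContainer      ┃           
      ┠───────────────────┨           
      ┃[main.py]│ inventor┃           
      ┃───────────────────┃━━━━━━┓    
      ┃import logging     ┃      ┃    
      ┃import json        ┃──────┨    
      ┃from typing import ┃      ┃    
      ┃from pathlib import┃      ┃    
      ┃                   ┃ ████ ┃    
      ┃def transform_items┃ ████ ┃    
      ┃    state = []     ┃ ████ ┃    
      ┃    if items is not┃ ████ ┃    
      ┃    if items is not┃ ████ ┃    
      ┃                   ┃━━━━━━┛    
      ┃                   ┃           
      ┃                   ┃           
      ┃                   ┃           


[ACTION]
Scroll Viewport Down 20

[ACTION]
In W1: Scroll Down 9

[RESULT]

      ┏━━━━━━━━━━━━━━━━━━━┓           
      ┃ TabContainer      ┃           
      ┠───────────────────┨           
      ┃[main.py]│ inventor┃           
      ┃───────────────────┃━━━━━━┓    
      ┃    if items is not┃      ┃    
      ┃                   ┃──────┨    
      ┃                   ┃      ┃    
      ┃                   ┃      ┃    
      ┃                   ┃ ████ ┃    
      ┃                   ┃ ████ ┃    
      ┃                   ┃ ████ ┃    
      ┃                   ┃ ████ ┃    
      ┃                   ┃ ████ ┃    
      ┃                   ┃━━━━━━┛    
      ┃                   ┃           
      ┃                   ┃           
      ┃                   ┃           


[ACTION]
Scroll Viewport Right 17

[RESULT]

     ┏━━━━━━━━━━━━━━━━━━━┓            
     ┃ TabContainer      ┃            
     ┠───────────────────┨            
     ┃[main.py]│ inventor┃            
     ┃───────────────────┃━━━━━━┓     
     ┃    if items is not┃      ┃     
     ┃                   ┃──────┨     
     ┃                   ┃      ┃     
     ┃                   ┃      ┃     
     ┃                   ┃ ████ ┃     
     ┃                   ┃ ████ ┃     
     ┃                   ┃ ████ ┃     
     ┃                   ┃ ████ ┃     
     ┃                   ┃ ████ ┃     
     ┃                   ┃━━━━━━┛     
     ┃                   ┃            
     ┃                   ┃            
     ┃                   ┃            


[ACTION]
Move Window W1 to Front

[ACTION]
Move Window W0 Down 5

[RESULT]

     ┏━━━━━━━━━━━━━━━━━━━┓            
     ┃ TabContainer      ┃            
     ┠───────────────────┨            
     ┃[main.py]│ inventor┃            
     ┃───────────────────┃            
     ┃    if items is not┃            
     ┃                   ┃            
     ┃                   ┃━━━━━━┓     
     ┃                   ┃      ┃     
     ┃                   ┃──────┨     
     ┃                   ┃      ┃     
     ┃                   ┃      ┃     
     ┃                   ┃ ████ ┃     
     ┃                   ┃ ████ ┃     
     ┃                   ┃ ████ ┃     
     ┃                   ┃ ████ ┃     
     ┃                   ┃ ████ ┃     
     ┃                   ┃━━━━━━┛     


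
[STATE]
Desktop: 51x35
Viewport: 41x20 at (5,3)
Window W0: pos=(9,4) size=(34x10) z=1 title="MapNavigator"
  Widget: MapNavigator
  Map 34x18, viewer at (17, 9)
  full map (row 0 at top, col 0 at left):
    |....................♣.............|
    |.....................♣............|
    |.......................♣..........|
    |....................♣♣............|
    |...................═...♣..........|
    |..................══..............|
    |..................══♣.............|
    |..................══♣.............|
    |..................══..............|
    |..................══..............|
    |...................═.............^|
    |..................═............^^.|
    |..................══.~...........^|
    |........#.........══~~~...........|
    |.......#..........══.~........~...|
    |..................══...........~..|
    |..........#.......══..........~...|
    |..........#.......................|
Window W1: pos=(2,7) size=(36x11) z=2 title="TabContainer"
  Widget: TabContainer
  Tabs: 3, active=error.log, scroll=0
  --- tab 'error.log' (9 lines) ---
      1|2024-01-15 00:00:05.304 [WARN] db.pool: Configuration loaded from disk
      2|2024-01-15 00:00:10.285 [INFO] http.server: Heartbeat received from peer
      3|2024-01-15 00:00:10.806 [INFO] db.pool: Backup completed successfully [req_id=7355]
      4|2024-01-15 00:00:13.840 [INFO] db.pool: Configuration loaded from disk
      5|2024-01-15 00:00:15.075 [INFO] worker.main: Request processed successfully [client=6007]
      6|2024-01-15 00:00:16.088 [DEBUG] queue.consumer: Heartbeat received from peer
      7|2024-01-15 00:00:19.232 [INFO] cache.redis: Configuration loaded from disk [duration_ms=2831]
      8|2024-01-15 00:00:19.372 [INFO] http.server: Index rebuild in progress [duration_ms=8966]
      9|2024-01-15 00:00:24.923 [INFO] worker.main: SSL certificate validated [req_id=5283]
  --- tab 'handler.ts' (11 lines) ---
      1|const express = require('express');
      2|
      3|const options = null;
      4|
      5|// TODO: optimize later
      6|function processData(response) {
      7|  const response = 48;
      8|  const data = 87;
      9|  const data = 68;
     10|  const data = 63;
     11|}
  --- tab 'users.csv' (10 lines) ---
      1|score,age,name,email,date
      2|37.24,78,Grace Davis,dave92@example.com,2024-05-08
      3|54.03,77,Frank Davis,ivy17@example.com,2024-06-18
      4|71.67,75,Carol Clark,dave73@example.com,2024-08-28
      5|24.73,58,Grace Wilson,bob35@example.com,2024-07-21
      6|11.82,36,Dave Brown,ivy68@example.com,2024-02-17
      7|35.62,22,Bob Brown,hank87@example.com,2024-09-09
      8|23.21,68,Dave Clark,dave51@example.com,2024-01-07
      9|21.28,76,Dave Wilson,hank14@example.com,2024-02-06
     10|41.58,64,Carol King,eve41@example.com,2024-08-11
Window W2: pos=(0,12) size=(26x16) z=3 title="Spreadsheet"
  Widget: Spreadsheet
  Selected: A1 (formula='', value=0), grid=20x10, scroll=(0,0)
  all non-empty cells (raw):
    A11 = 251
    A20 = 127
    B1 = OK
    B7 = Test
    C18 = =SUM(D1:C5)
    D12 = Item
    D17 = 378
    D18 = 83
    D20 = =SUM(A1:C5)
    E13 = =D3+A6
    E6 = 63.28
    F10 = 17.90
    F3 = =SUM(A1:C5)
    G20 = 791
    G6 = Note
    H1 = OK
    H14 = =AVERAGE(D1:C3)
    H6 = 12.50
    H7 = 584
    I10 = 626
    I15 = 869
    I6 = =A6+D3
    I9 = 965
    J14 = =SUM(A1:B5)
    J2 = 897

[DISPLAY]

                                         
    ┏━━━━━━━━━━━━━━━━━━━━━━━━━━━━━━━━┓   
    ┃ MapNavigator                   ┃   
    ┠────────────────────────────────┨   
━━━━━━━━━━━━━━━━━━━━━━━━━━━━━━━━┓....┃   
abContainer                     ┃....┃   
────────────────────────────────┨....┃   
rror.log]│ handler.ts │ users.cs┃....┃   
────────────────────────────────┃....┃   
━━━━━━━━━━━━━━━━━━━━┓ [WARN] db.┃..^^┃   
eadsheet            ┃ [INFO] htt┃━━━━┛   
────────────────────┨ [INFO] db.┃        
                    ┃ [INFO] db.┃        
   A       B       C┃ [INFO] wor┃        
--------------------┃━━━━━━━━━━━┛        
     [0]OK          ┃                    
       0       0    ┃                    
       0       0    ┃                    
       0       0    ┃                    
       0       0    ┃                    


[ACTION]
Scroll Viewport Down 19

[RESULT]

                    ┃ [INFO] db.┃        
   A       B       C┃ [INFO] wor┃        
--------------------┃━━━━━━━━━━━┛        
     [0]OK          ┃                    
       0       0    ┃                    
       0       0    ┃                    
       0       0    ┃                    
       0       0    ┃                    
       0       0    ┃                    
       0Test        ┃                    
       0       0    ┃                    
       0       0    ┃                    
━━━━━━━━━━━━━━━━━━━━┛                    
                                         
                                         
                                         
                                         
                                         
                                         
                                         


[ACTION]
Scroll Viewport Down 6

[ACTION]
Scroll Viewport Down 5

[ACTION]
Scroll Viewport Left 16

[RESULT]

┃A1:                     ┃ [INFO] db.┃   
┃       A       B       C┃ [INFO] wor┃   
┃------------------------┃━━━━━━━━━━━┛   
┃  1      [0]OK          ┃               
┃  2        0       0    ┃               
┃  3        0       0    ┃               
┃  4        0       0    ┃               
┃  5        0       0    ┃               
┃  6        0       0    ┃               
┃  7        0Test        ┃               
┃  8        0       0    ┃               
┃  9        0       0    ┃               
┗━━━━━━━━━━━━━━━━━━━━━━━━┛               
                                         
                                         
                                         
                                         
                                         
                                         
                                         


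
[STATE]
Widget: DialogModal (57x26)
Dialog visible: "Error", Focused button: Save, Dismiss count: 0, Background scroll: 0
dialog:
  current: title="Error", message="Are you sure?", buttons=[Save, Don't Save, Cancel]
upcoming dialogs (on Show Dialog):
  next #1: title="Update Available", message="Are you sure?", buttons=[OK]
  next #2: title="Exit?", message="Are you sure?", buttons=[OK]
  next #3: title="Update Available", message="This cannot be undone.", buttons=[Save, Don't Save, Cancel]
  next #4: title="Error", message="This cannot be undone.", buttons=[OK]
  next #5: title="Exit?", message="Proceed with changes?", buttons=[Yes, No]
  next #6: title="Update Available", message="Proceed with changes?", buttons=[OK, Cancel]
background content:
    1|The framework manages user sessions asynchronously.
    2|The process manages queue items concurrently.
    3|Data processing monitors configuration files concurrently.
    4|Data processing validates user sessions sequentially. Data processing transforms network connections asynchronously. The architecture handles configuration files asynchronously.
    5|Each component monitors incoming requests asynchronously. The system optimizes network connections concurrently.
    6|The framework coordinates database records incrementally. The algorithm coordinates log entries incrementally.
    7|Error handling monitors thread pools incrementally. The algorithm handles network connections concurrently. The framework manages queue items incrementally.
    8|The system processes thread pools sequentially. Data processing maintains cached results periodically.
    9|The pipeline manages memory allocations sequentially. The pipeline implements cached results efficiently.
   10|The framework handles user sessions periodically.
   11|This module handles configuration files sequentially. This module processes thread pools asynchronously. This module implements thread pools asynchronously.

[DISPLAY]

The framework manages user sessions asynchronously.      
The process manages queue items concurrently.            
Data processing monitors configuration files concurrently
Data processing validates user sessions sequentially. Dat
Each component monitors incoming requests asynchronously.
The framework coordinates database records incrementally.
Error handling monitors thread pools incrementally. The a
The system processes thread pools sequentially. Data proc
The pipeline manages memory allocations sequentially. The
The framework handles user sessions periodically.        
This module ┌──────────────────────────────┐entially. Thi
            │            Error             │             
            │        Are you sure?         │             
            │ [Save]  Don't Save   Cancel  │             
            └──────────────────────────────┘             
                                                         
                                                         
                                                         
                                                         
                                                         
                                                         
                                                         
                                                         
                                                         
                                                         
                                                         


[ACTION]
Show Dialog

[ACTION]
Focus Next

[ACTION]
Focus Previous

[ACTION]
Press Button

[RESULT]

The framework manages user sessions asynchronously.      
The process manages queue items concurrently.            
Data processing monitors configuration files concurrently
Data processing validates user sessions sequentially. Dat
Each component monitors incoming requests asynchronously.
The framework coordinates database records incrementally.
Error handling monitors thread pools incrementally. The a
The system processes thread pools sequentially. Data proc
The pipeline manages memory allocations sequentially. The
The framework handles user sessions periodically.        
This module handles configuration files sequentially. Thi
                                                         
                                                         
                                                         
                                                         
                                                         
                                                         
                                                         
                                                         
                                                         
                                                         
                                                         
                                                         
                                                         
                                                         
                                                         


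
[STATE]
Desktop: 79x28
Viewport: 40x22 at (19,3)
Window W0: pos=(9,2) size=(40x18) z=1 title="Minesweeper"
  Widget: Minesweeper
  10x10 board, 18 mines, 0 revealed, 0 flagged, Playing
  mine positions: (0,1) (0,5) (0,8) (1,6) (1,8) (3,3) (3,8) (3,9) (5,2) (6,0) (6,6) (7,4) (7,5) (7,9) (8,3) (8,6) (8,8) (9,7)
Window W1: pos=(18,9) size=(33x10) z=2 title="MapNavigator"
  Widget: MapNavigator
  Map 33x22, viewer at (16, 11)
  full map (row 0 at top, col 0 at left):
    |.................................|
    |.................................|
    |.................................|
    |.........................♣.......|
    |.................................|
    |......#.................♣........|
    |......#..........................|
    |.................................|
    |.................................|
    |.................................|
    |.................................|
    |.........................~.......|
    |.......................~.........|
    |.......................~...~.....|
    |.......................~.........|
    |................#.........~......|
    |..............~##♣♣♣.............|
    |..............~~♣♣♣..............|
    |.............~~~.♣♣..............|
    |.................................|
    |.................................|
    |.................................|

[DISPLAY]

per                          ┃          
─────────────────────────────┨          
■                            ┃          
■                            ┃          
■                            ┃          
■                            ┃          
━━━━━━━━━━━━━━━━━━━━━━━━━━━━━━━┓        
 MapNavigator                  ┃        
───────────────────────────────┨        
...............................┃        
...............................┃        
...............................┃        
...............@........~......┃        
......................~........┃        
......................~...~....┃        
━━━━━━━━━━━━━━━━━━━━━━━━━━━━━━━┛        
━━━━━━━━━━━━━━━━━━━━━━━━━━━━━┛          
                                        
                                        
                                        
                                        
                                        


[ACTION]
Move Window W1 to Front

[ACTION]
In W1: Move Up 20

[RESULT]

per                          ┃          
─────────────────────────────┨          
■                            ┃          
■                            ┃          
■                            ┃          
■                            ┃          
━━━━━━━━━━━━━━━━━━━━━━━━━━━━━━━┓        
 MapNavigator                  ┃        
───────────────────────────────┨        
                               ┃        
                               ┃        
                               ┃        
...............@...............┃        
...............................┃        
...............................┃        
━━━━━━━━━━━━━━━━━━━━━━━━━━━━━━━┛        
━━━━━━━━━━━━━━━━━━━━━━━━━━━━━┛          
                                        
                                        
                                        
                                        
                                        
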